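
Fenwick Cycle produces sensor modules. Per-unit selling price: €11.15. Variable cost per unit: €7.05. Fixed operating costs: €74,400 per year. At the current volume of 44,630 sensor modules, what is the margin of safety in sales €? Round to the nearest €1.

€295,293

Each unit contributes €11.15 − €7.05 = €4.10. Break-even units = €74,400 ÷ €4.10 = 18,146.34; break-even revenue = 18,146.34 × €11.15 = €202,331.71.
Actual sales revenue = 44,630 × €11.15 = €497,624.50.
Margin of safety = €497,624.50 − €202,331.71 = €295,293.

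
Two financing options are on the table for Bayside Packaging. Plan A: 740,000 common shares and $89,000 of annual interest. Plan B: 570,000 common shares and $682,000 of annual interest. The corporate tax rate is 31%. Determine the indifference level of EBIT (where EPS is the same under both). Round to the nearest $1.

Set EPS_A = EPS_B: (EBIT − $89,000)(1 − 0.31) ÷ 740,000 = (EBIT − $682,000)(1 − 0.31) ÷ 570,000.
Cancelling (1 − t) and cross-multiplying: 570,000·(EBIT − 89,000) = 740,000·(EBIT − 682,000).
EBIT × (740,000 − 570,000) = 682,000 × 740,000 − 89,000 × 570,000 = 453,950,000,000, so EBIT = 453,950,000,000 ÷ 170,000 = 2,670,294.12.

$2,670,294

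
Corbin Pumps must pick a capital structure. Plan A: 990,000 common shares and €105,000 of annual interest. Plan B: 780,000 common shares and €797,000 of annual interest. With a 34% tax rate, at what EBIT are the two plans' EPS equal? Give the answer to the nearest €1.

At indifference, (EBIT − 105,000)(1 − t)/990,000 = (EBIT − 797,000)(1 − t)/780,000.
The (1 − t) factor cancels: (EBIT − 105,000) × 780,000 = (EBIT − 797,000) × 990,000.
EBIT × (990,000 − 780,000) = 797,000 × 990,000 − 105,000 × 780,000 = 707,130,000,000, so EBIT = 707,130,000,000 ÷ 210,000 = 3,367,285.71.

€3,367,286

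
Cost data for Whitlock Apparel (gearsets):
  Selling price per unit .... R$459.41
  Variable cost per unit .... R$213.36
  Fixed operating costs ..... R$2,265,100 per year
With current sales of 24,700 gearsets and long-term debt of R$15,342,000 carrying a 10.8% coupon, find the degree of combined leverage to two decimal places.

Contribution at this volume is 24,700 × R$246.05 = R$6,077,435.00.
Operating income = contribution − fixed costs = R$6,077,435.00 − R$2,265,100 = R$3,812,335.00. Interest = R$1,656,936.00.
DOL = R$6,077,435.00 ÷ R$3,812,335.00 = 1.5942; DFL = R$3,812,335.00 ÷ R$2,155,399.00 = 1.7687.
DCL = DOL × DFL = 1.5942 × 1.7687 = 2.8197.

2.82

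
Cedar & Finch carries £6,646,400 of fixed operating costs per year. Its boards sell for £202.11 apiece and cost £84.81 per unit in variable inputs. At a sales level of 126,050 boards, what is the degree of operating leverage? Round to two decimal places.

At 126,050 units, contribution = 126,050 × £117.30 = £14,785,665.00.
EBIT = £14,785,665.00 − £6,646,400 = £8,139,265.00.
So DOL = total CM / EBIT = £14,785,665.00 / £8,139,265.00 = 1.8166.

1.82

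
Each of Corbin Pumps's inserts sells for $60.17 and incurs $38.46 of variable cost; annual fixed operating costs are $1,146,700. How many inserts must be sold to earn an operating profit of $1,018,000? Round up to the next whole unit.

Unit CM = price − variable cost = $60.17 − $38.46 = $21.71.
Need Q such that Q × $21.71 − $1,146,700 = $1,018,000, i.e. Q = $2,164,700 / $21.71 = 99,709.81 → 99,710.

99,710 inserts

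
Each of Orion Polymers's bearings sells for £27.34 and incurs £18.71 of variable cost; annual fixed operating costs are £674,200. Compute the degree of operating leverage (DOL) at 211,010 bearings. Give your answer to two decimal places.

Contribution at this volume is 211,010 × £8.63 = £1,821,016.30.
Operating income = contribution − fixed costs = £1,821,016.30 − £674,200 = £1,146,816.30.
Degree of operating leverage = £1,821,016.30 / £1,146,816.30 = 1.5879.

1.59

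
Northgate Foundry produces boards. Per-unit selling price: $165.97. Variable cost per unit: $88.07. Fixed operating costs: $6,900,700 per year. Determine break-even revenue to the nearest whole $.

Contribution margin per unit = $165.97 − $88.07 = $77.90, a CM ratio of $77.90 ÷ $165.97 = 0.4694.
Break-even sales = FC ÷ CM ratio = $6,900,700 × $165.97 / $77.90 = $14,702,300.

$14,702,300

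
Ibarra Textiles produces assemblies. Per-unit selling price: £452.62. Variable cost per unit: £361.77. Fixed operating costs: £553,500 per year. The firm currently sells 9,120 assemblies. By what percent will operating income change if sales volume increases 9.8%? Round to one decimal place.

At 9,120 units, contribution = 9,120 × £90.85 = £828,552.00.
Operating income = contribution − fixed costs = £828,552.00 − £553,500 = £275,052.00.
DOL = contribution ÷ EBIT = £828,552.00 ÷ £275,052.00 = 3.0123.
Operating income changes by 3.0123 × +9.8% = +29.5%.

+29.5%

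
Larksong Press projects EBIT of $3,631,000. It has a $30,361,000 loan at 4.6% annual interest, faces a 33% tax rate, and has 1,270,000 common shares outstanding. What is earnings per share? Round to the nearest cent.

Pre-tax income = $3,631,000 − $1,396,606.00 = $2,234,394.00.
After tax at 33%: net income = $2,234,394.00 × 0.67 = $1,497,043.98.
EPS = $1,497,043.98 ÷ 1,270,000 = $1.18.

$1.18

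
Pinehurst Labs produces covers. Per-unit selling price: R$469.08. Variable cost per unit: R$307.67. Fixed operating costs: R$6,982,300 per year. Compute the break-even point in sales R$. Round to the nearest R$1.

CM per unit = R$469.08 − R$307.67 = R$161.41; CM ratio = R$161.41 / R$469.08 = 0.3441.
Break-even revenue = fixed costs × price ÷ CM = R$6,982,300 × R$469.08 ÷ R$161.41 = R$20,291,539.

R$20,291,539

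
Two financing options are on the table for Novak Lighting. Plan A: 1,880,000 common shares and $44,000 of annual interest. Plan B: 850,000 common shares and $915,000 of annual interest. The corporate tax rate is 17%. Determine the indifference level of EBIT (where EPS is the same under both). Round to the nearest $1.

$1,633,786

Set EPS_A = EPS_B: (EBIT − $44,000)(1 − 0.17) ÷ 1,880,000 = (EBIT − $915,000)(1 − 0.17) ÷ 850,000.
Cancelling (1 − t) and cross-multiplying: 850,000·(EBIT − 44,000) = 1,880,000·(EBIT − 915,000).
Solving, EBIT = (915,000·1,880,000 − 44,000·850,000) / (1,880,000 − 850,000) = 1,682,800,000,000 / 1,030,000 = 1,633,786.41.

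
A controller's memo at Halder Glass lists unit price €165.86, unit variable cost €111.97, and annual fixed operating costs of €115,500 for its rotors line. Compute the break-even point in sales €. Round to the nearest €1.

Contribution margin per unit = €165.86 − €111.97 = €53.89, a CM ratio of €53.89 ÷ €165.86 = 0.3249.
Break-even sales = FC ÷ CM ratio = €115,500 × €165.86 / €53.89 = €355,480.

€355,480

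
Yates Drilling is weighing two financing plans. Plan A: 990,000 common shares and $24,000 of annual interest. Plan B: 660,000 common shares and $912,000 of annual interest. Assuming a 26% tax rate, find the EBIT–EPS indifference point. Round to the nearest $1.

$2,688,000

Set EPS_A = EPS_B: (EBIT − $24,000)(1 − 0.26) ÷ 990,000 = (EBIT − $912,000)(1 − 0.26) ÷ 660,000.
The (1 − t) factor cancels: (EBIT − 24,000) × 660,000 = (EBIT − 912,000) × 990,000.
Solving, EBIT = (912,000·990,000 − 24,000·660,000) / (990,000 − 660,000) = 887,040,000,000 / 330,000 = 2,688,000.00.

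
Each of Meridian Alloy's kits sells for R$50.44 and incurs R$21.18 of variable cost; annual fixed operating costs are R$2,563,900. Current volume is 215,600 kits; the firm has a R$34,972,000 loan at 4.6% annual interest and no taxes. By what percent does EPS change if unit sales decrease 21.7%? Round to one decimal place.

-64.1%

At 215,600 units, contribution = 215,600 × R$29.26 = R$6,308,456.00.
Operating income = contribution − fixed costs = R$6,308,456.00 − R$2,563,900 = R$3,744,556.00.
After interest of R$1,608,712.00, pre-tax earnings = R$2,135,844.00.
DCL = total CM / (EBIT − I) = R$6,308,456.00 / R$2,135,844.00 = 2.9536.
%ΔEPS = DCL × %ΔSales = 2.9536 × -21.7% = -64.1%.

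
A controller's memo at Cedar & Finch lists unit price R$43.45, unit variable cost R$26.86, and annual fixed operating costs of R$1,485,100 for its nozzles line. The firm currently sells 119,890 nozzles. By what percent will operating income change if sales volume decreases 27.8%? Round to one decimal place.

Total contribution margin = 119,890 × R$16.59 = R$1,988,975.10.
Operating income = contribution − fixed costs = R$1,988,975.10 − R$1,485,100 = R$503,875.10.
Degree of operating leverage = R$1,988,975.10 / R$503,875.10 = 3.9474.
%ΔEBIT = DOL × %ΔSales = 3.9474 × -27.8% = -109.7%.

-109.7%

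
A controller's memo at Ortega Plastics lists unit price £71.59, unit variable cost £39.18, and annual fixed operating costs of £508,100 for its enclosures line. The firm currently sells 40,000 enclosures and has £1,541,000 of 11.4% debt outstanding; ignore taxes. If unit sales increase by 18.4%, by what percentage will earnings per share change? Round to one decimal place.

+38.9%

At 40,000 units, contribution = 40,000 × £32.41 = £1,296,400.00.
Operating income = contribution − fixed costs = £1,296,400.00 − £508,100 = £788,300.00.
After interest of £175,674.00, pre-tax earnings = £612,626.00.
Degree of combined leverage = contribution ÷ (EBIT − I) = £1,296,400.00 ÷ £612,626.00 = 2.1161.
EPS therefore changes by 2.1161 × (+18.4%) = +38.9%.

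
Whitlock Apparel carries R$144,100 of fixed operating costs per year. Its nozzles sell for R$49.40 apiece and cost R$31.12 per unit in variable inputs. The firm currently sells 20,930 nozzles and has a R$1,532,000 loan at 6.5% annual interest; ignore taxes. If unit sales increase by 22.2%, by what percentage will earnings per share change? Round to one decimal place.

+61.1%

Total contribution margin = 20,930 × R$18.28 = R$382,600.40.
EBIT = R$382,600.40 − R$144,100 = R$238,500.40.
After interest of R$99,580.00, pre-tax earnings = R$138,920.40.
Degree of combined leverage = contribution ÷ (EBIT − I) = R$382,600.40 ÷ R$138,920.40 = 2.7541.
%ΔEPS = DCL × %ΔSales = 2.7541 × +22.2% = +61.1%.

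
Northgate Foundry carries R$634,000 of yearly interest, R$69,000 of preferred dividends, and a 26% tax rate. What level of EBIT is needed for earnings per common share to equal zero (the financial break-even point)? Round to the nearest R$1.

Preferred dividends are paid after tax, so their pre-tax equivalent is R$69,000 ÷ (1 − 0.26) = R$93,243.24.
EPS = 0 when EBIT covers interest plus the pre-tax preferred burden: R$634,000 + R$93,243.24 = R$727,243.24.

R$727,243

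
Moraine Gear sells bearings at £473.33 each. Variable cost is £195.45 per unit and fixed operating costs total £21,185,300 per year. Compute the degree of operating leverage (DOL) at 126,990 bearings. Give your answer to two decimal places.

At 126,990 units, contribution = 126,990 × £277.88 = £35,287,981.20.
Subtracting fixed costs: EBIT = £35,287,981.20 − £21,185,300 = £14,102,681.20.
DOL = contribution ÷ EBIT = £35,287,981.20 ÷ £14,102,681.20 = 2.5022.

2.50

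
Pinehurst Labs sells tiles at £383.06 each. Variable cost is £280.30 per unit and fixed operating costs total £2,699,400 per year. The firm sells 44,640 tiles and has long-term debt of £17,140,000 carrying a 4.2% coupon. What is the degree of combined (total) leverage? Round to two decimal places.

Total contribution margin = 44,640 × £102.76 = £4,587,206.40.
Subtracting fixed costs: EBIT = £4,587,206.40 − £2,699,400 = £1,887,806.40. Interest = £719,880.00.
DOL = £4,587,206.40 ÷ £1,887,806.40 = 2.4299; DFL = £1,887,806.40 ÷ £1,167,926.40 = 1.6164.
Combined leverage = 2.4299 × 1.6164 = 3.9277.

3.93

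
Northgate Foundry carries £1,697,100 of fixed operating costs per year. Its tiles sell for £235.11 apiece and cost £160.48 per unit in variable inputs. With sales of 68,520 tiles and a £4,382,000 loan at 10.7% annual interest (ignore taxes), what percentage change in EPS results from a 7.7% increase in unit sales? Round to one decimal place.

+13.4%

At 68,520 units, contribution = 68,520 × £74.63 = £5,113,647.60.
Operating income = contribution − fixed costs = £5,113,647.60 − £1,697,100 = £3,416,547.60.
Interest = £468,874.00, so EBIT − I = £2,947,673.60.
Degree of combined leverage = contribution ÷ (EBIT − I) = £5,113,647.60 ÷ £2,947,673.60 = 1.7348.
EPS therefore changes by 1.7348 × (+7.7%) = +13.4%.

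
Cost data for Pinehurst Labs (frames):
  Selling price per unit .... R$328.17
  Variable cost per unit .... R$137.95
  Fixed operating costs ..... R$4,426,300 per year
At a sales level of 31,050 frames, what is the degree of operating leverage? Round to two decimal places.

3.99

Contribution at this volume is 31,050 × R$190.22 = R$5,906,331.00.
Operating income = contribution − fixed costs = R$5,906,331.00 − R$4,426,300 = R$1,480,031.00.
DOL = contribution ÷ EBIT = R$5,906,331.00 ÷ R$1,480,031.00 = 3.9907.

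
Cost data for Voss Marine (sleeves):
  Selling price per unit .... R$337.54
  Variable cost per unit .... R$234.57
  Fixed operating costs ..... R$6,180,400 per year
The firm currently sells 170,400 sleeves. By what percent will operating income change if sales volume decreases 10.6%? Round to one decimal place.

-16.4%

At 170,400 units, contribution = 170,400 × R$102.97 = R$17,546,088.00.
Operating income = contribution − fixed costs = R$17,546,088.00 − R$6,180,400 = R$11,365,688.00.
Degree of operating leverage = R$17,546,088.00 / R$11,365,688.00 = 1.5438.
So EBIT moves 1.5438 × (-10.6%) = -16.4%.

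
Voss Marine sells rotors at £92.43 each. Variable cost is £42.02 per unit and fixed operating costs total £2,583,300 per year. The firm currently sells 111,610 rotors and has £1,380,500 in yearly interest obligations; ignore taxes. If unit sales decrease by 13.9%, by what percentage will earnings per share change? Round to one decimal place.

Contribution at this volume is 111,610 × £50.41 = £5,626,260.10.
EBIT = £5,626,260.10 − £2,583,300 = £3,042,960.10.
After interest of £1,380,500.00, pre-tax earnings = £1,662,460.10.
Degree of combined leverage = contribution ÷ (EBIT − I) = £5,626,260.10 ÷ £1,662,460.10 = 3.3843.
EPS therefore changes by 3.3843 × (-13.9%) = -47.0%.

-47.0%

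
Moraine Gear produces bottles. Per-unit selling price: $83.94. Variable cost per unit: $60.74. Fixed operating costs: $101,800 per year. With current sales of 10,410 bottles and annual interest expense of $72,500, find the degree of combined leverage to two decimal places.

Contribution at this volume is 10,410 × $23.20 = $241,512.00.
EBIT = $241,512.00 − $101,800 = $139,712.00. Interest = $72,500.00.
DOL = $241,512.00 ÷ $139,712.00 = 1.7286; DFL = $139,712.00 ÷ $67,212.00 = 2.0787.
Combined leverage = 1.7286 × 2.0787 = 3.5932.

3.59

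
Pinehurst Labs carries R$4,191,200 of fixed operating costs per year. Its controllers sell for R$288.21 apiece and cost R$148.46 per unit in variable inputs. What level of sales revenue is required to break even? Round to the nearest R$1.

R$8,643,619

Contribution margin per unit = R$288.21 − R$148.46 = R$139.75, a CM ratio of R$139.75 ÷ R$288.21 = 0.4849.
Break-even revenue = fixed costs × price ÷ CM = R$4,191,200 × R$288.21 ÷ R$139.75 = R$8,643,619.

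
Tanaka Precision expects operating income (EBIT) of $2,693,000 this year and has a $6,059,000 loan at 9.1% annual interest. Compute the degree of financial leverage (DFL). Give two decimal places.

1.26

Annual interest charges come to $551,369.00.
DFL = EBIT ÷ (EBIT − I) = $2,693,000 ÷ ($2,693,000 − $551,369.00) = $2,693,000 ÷ $2,141,631.00 = 1.2575.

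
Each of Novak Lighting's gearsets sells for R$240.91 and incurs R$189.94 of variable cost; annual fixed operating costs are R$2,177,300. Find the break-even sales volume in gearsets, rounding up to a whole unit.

Each unit contributes R$240.91 − R$189.94 = R$50.97.
Break-even volume = fixed costs ÷ CM per unit = R$2,177,300 ÷ R$50.97 = 42,717.28, so 42,718 gearsets.

42,718 gearsets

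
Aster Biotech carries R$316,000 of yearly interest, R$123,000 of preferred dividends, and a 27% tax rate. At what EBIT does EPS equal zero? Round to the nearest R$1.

Grossing the preferred dividend up to pre-tax terms: R$123,000 / (1 − 0.27) = R$168,493.15.
Financial break-even EBIT = interest + D_p ÷ (1 − t) = R$316,000 + R$168,493.15 = R$484,493.15.

R$484,493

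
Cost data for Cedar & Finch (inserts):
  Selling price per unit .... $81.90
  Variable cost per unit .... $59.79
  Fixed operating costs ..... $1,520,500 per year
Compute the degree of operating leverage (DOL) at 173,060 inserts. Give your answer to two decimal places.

Total contribution margin = 173,060 × $22.11 = $3,826,356.60.
Operating income = contribution − fixed costs = $3,826,356.60 − $1,520,500 = $2,305,856.60.
So DOL = total CM / EBIT = $3,826,356.60 / $2,305,856.60 = 1.6594.

1.66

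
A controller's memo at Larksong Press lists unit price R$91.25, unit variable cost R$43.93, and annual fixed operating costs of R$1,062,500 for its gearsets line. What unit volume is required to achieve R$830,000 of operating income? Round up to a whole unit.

Each unit contributes R$91.25 − R$43.93 = R$47.32.
Units = (FC + target) / CM = (R$1,062,500 + R$830,000) / R$47.32 = 39,993.66, so 39,994 gearsets.

39,994 gearsets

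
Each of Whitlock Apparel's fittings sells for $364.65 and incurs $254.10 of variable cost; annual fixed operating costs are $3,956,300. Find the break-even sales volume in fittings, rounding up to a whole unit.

35,788 fittings

Contribution margin per unit = $364.65 − $254.10 = $110.55.
Units to break even: $3,956,300 ÷ $110.55 = 35,787.43, rounded up to 35,788.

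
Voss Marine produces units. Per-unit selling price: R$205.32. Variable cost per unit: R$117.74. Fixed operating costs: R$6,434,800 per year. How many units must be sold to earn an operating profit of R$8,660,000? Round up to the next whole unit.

Unit CM = price − variable cost = R$205.32 − R$117.74 = R$87.58.
Need Q such that Q × R$87.58 − R$6,434,800 = R$8,660,000, i.e. Q = R$15,094,800 / R$87.58 = 172,354.42 → 172,355.

172,355 units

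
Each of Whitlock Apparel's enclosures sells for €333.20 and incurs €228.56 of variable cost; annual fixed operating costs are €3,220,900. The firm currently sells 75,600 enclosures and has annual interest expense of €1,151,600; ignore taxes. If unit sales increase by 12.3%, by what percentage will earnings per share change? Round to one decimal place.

+27.5%

At 75,600 units, contribution = 75,600 × €104.64 = €7,910,784.00.
EBIT = €7,910,784.00 − €3,220,900 = €4,689,884.00.
After interest of €1,151,600.00, pre-tax earnings = €3,538,284.00.
Degree of combined leverage = contribution ÷ (EBIT − I) = €7,910,784.00 ÷ €3,538,284.00 = 2.2358.
EPS therefore changes by 2.2358 × (+12.3%) = +27.5%.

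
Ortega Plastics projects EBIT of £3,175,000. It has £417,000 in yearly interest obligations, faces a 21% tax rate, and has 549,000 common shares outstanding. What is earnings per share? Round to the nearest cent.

£3.97

Interest = £417,000.00, so EBT = £3,175,000 − £417,000.00 = £2,758,000.00.
Net income = £2,758,000.00 × (1 − 0.21) = £2,178,820.00.
EPS = £2,178,820.00 ÷ 549,000 = £3.97.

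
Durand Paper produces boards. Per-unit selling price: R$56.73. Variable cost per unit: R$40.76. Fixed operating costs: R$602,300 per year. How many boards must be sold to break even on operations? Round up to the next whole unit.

37,715 boards

Contribution margin per unit = R$56.73 − R$40.76 = R$15.97.
Break-even volume = fixed costs ÷ CM per unit = R$602,300 ÷ R$15.97 = 37,714.46, so 37,715 boards.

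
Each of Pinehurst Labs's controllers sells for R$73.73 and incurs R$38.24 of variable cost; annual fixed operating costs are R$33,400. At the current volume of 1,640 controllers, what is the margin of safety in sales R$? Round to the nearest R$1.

Unit CM = price − variable cost = R$73.73 − R$38.24 = R$35.49. Break-even units = R$33,400 ÷ R$35.49 = 941.11; break-even revenue = 941.11 × R$73.73 = R$69,388.05.
Current sales = 1,640 × R$73.73 = R$120,917.20.
Margin of safety = R$120,917.20 − R$69,388.05 = R$51,529.

R$51,529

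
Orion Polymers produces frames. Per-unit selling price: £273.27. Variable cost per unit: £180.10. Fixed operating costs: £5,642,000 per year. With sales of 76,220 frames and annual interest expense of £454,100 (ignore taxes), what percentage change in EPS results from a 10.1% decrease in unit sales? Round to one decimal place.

Contribution at this volume is 76,220 × £93.17 = £7,101,417.40.
EBIT = £7,101,417.40 − £5,642,000 = £1,459,417.40.
After interest of £454,100.00, pre-tax earnings = £1,005,317.40.
Degree of combined leverage = contribution ÷ (EBIT − I) = £7,101,417.40 ÷ £1,005,317.40 = 7.0639.
EPS therefore changes by 7.0639 × (-10.1%) = -71.3%.

-71.3%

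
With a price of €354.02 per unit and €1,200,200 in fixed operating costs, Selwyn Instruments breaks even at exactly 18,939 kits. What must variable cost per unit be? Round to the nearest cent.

€290.65

At break-even, FC = Q × (P − VC), so P − VC = €1,200,200 ÷ 18,939 = €63.3719.
Hence VC = price − CM = €354.02 − €63.3719 = €290.65.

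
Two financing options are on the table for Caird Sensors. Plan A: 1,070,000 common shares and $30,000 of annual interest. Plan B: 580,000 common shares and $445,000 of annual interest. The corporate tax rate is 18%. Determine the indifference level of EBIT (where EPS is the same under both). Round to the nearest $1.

$936,224

At indifference, (EBIT − 30,000)(1 − t)/1,070,000 = (EBIT − 445,000)(1 − t)/580,000.
Cancelling (1 − t) and cross-multiplying: 580,000·(EBIT − 30,000) = 1,070,000·(EBIT − 445,000).
EBIT × (1,070,000 − 580,000) = 445,000 × 1,070,000 − 30,000 × 580,000 = 458,750,000,000, so EBIT = 458,750,000,000 ÷ 490,000 = 936,224.49.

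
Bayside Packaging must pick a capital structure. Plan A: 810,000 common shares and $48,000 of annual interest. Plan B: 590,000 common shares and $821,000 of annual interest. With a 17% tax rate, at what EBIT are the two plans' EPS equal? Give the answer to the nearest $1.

At indifference, (EBIT − 48,000)(1 − t)/810,000 = (EBIT − 821,000)(1 − t)/590,000.
The (1 − t) factor cancels: (EBIT − 48,000) × 590,000 = (EBIT − 821,000) × 810,000.
EBIT × (810,000 − 590,000) = 821,000 × 810,000 − 48,000 × 590,000 = 636,690,000,000, so EBIT = 636,690,000,000 ÷ 220,000 = 2,894,045.45.

$2,894,045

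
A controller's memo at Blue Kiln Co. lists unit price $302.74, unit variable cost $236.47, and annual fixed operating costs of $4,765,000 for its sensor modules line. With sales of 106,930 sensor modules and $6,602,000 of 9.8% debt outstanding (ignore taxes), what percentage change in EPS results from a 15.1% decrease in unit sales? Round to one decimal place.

-63.9%

Contribution at this volume is 106,930 × $66.27 = $7,086,251.10.
EBIT = $7,086,251.10 − $4,765,000 = $2,321,251.10.
Interest = $646,996.00, so EBIT − I = $1,674,255.10.
Degree of combined leverage = contribution ÷ (EBIT − I) = $7,086,251.10 ÷ $1,674,255.10 = 4.2325.
EPS therefore changes by 4.2325 × (-15.1%) = -63.9%.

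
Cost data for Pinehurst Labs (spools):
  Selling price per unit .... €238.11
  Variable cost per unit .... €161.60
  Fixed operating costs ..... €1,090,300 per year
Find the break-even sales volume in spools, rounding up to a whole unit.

Contribution margin per unit = €238.11 − €161.60 = €76.51.
Break-even Q = €1,090,300 / €76.51 = 14,250.42 → 14,251 spools.

14,251 spools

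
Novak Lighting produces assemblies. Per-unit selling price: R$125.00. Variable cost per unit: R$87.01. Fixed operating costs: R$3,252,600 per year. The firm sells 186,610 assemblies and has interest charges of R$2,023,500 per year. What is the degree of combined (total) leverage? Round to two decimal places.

3.91

Contribution at this volume is 186,610 × R$37.99 = R$7,089,313.90.
Subtracting fixed costs: EBIT = R$7,089,313.90 − R$3,252,600 = R$3,836,713.90. Interest = R$2,023,500.00, so EBIT − I = R$1,813,213.90.
Degree of total leverage = total CM / (EBIT − interest) = R$7,089,313.90 / R$1,813,213.90 = 3.9098.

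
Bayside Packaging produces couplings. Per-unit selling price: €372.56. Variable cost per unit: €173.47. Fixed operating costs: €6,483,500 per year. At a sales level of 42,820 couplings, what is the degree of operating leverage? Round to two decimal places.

At 42,820 units, contribution = 42,820 × €199.09 = €8,525,033.80.
Subtracting fixed costs: EBIT = €8,525,033.80 − €6,483,500 = €2,041,533.80.
So DOL = total CM / EBIT = €8,525,033.80 / €2,041,533.80 = 4.1758.

4.18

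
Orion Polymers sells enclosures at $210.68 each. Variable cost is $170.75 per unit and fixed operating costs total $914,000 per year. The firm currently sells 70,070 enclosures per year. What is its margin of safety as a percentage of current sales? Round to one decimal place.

Contribution margin per unit = $210.68 − $170.75 = $39.93. Break-even units = $914,000 ÷ $39.93 = 22,890.06; break-even revenue = 22,890.06 × $210.68 = $4,822,477.34.
Current sales = 70,070 × $210.68 = $14,762,347.60.
Margin of safety = ($14,762,347.60 − $4,822,477.34) ÷ $14,762,347.60 = 67.3%.

67.3%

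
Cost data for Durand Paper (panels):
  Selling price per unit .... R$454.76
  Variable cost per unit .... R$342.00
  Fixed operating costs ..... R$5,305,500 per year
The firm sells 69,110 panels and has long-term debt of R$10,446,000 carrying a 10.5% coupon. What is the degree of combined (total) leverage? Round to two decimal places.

Total contribution margin = 69,110 × R$112.76 = R$7,792,843.60.
EBIT = R$7,792,843.60 − R$5,305,500 = R$2,487,343.60. Interest = R$1,096,830.00.
DOL = R$7,792,843.60 ÷ R$2,487,343.60 = 3.1330; DFL = R$2,487,343.60 ÷ R$1,390,513.60 = 1.7888.
DCL = DOL × DFL = 3.1330 × 1.7888 = 5.6043.

5.60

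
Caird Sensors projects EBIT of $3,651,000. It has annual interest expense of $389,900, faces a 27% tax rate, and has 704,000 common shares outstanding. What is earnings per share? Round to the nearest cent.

Pre-tax income = $3,651,000 − $389,900.00 = $3,261,100.00.
After tax at 27%: net income = $3,261,100.00 × 0.73 = $2,380,603.00.
Per share: $2,380,603.00 / 704,000 shares = $3.38.

$3.38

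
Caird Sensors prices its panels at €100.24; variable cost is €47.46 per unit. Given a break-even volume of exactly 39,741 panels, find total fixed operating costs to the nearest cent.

€2,097,529.98

Each unit contributes €100.24 − €47.46 = €52.78.
Since BE = FC / CM, FC = 39,741 × €52.78 = €2,097,529.98.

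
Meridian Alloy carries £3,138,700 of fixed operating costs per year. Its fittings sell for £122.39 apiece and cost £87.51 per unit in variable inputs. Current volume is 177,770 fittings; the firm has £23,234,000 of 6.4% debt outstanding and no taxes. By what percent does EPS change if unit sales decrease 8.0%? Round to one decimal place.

-31.5%

Total contribution margin = 177,770 × £34.88 = £6,200,617.60.
EBIT = £6,200,617.60 − £3,138,700 = £3,061,917.60.
Interest = £1,486,976.00, so EBIT − I = £1,574,941.60.
DCL = total CM / (EBIT − I) = £6,200,617.60 / £1,574,941.60 = 3.9370.
%ΔEPS = DCL × %ΔSales = 3.9370 × -8.0% = -31.5%.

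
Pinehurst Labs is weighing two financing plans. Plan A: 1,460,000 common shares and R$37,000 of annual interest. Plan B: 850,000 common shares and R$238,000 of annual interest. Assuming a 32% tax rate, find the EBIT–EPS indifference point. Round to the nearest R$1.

R$518,082

Set EPS_A = EPS_B: (EBIT − R$37,000)(1 − 0.32) ÷ 1,460,000 = (EBIT − R$238,000)(1 − 0.32) ÷ 850,000.
Cancelling (1 − t) and cross-multiplying: 850,000·(EBIT − 37,000) = 1,460,000·(EBIT − 238,000).
EBIT × (1,460,000 − 850,000) = 238,000 × 1,460,000 − 37,000 × 850,000 = 316,030,000,000, so EBIT = 316,030,000,000 ÷ 610,000 = 518,081.97.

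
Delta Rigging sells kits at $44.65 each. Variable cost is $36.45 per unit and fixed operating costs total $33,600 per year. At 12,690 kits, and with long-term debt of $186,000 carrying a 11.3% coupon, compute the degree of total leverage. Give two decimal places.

2.10

Contribution at this volume is 12,690 × $8.20 = $104,058.00.
Operating income = contribution − fixed costs = $104,058.00 − $33,600 = $70,458.00. Interest = $21,018.00, so EBIT − I = $49,440.00.
Degree of total leverage = total CM / (EBIT − interest) = $104,058.00 / $49,440.00 = 2.1047.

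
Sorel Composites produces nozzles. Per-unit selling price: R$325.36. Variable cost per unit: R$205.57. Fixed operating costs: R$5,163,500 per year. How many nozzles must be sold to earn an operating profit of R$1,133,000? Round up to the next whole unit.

Unit CM = price − variable cost = R$325.36 − R$205.57 = R$119.79.
Units = (FC + target) / CM = (R$5,163,500 + R$1,133,000) / R$119.79 = 52,562.82, so 52,563 nozzles.

52,563 nozzles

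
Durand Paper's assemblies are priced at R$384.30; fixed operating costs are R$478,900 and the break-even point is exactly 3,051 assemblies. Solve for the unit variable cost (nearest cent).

R$227.34

At break-even, FC = Q × (P − VC), so P − VC = R$478,900 ÷ 3,051 = R$156.9649.
Hence VC = price − CM = R$384.30 − R$156.9649 = R$227.34.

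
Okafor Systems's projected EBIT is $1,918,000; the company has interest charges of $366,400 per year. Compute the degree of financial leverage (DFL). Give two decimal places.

1.24

Interest = $366,400.00.
Degree of financial leverage = EBIT / (EBIT − interest) = $1,918,000 / $1,551,600.00 = 1.2361.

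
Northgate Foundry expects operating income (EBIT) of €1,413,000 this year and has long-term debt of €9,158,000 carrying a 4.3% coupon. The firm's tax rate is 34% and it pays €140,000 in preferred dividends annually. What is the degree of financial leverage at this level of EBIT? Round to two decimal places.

1.75

Interest = €393,794.00.
Preferred dividends grossed up pre-tax: €140,000 / (1 − 0.34) = €212,121.21.
DFL = EBIT ÷ [EBIT − I − D_p/(1−t)] = €1,413,000 ÷ [€1,413,000 − €393,794.00 − €212,121.21] = €1,413,000 ÷ €807,084.79 = 1.7507.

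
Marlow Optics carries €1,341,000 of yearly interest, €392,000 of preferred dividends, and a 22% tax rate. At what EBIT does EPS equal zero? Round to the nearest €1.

Preferred dividends are paid after tax, so their pre-tax equivalent is €392,000 ÷ (1 − 0.22) = €502,564.10.
Financial break-even EBIT = interest + D_p ÷ (1 − t) = €1,341,000 + €502,564.10 = €1,843,564.10.

€1,843,564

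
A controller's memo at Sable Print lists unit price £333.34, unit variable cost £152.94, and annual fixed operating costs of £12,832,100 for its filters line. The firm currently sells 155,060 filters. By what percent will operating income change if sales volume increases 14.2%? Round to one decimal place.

Contribution at this volume is 155,060 × £180.40 = £27,972,824.00.
Subtracting fixed costs: EBIT = £27,972,824.00 − £12,832,100 = £15,140,724.00.
DOL = contribution ÷ EBIT = £27,972,824.00 ÷ £15,140,724.00 = 1.8475.
So EBIT moves 1.8475 × (+14.2%) = +26.2%.

+26.2%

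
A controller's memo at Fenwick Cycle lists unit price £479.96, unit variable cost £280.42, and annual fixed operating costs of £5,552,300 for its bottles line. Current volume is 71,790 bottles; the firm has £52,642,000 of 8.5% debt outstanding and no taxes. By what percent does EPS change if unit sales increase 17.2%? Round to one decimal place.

+57.3%

Total contribution margin = 71,790 × £199.54 = £14,324,976.60.
EBIT = £14,324,976.60 − £5,552,300 = £8,772,676.60.
Interest = £4,474,570.00, so EBIT − I = £4,298,106.60.
DCL = total CM / (EBIT − I) = £14,324,976.60 / £4,298,106.60 = 3.3329.
%ΔEPS = DCL × %ΔSales = 3.3329 × +17.2% = +57.3%.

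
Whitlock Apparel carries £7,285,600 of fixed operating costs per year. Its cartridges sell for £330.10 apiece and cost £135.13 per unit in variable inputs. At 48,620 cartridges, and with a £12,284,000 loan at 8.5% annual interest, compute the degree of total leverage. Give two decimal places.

8.25

Contribution at this volume is 48,620 × £194.97 = £9,479,441.40.
Operating income = contribution − fixed costs = £9,479,441.40 − £7,285,600 = £2,193,841.40. Interest = £1,044,140.00.
DOL = £9,479,441.40 ÷ £2,193,841.40 = 4.3209; DFL = £2,193,841.40 ÷ £1,149,701.40 = 1.9082.
DCL = DOL × DFL = 4.3209 × 1.9082 = 8.2451.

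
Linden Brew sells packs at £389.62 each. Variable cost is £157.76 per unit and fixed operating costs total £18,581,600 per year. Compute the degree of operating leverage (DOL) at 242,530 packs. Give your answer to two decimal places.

1.49

Contribution at this volume is 242,530 × £231.86 = £56,233,005.80.
EBIT = £56,233,005.80 − £18,581,600 = £37,651,405.80.
So DOL = total CM / EBIT = £56,233,005.80 / £37,651,405.80 = 1.4935.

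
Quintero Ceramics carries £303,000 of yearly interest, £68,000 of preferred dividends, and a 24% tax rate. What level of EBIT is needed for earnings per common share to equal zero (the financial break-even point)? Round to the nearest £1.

Grossing the preferred dividend up to pre-tax terms: £68,000 / (1 − 0.24) = £89,473.68.
EPS = 0 when EBIT covers interest plus the pre-tax preferred burden: £303,000 + £89,473.68 = £392,473.68.

£392,474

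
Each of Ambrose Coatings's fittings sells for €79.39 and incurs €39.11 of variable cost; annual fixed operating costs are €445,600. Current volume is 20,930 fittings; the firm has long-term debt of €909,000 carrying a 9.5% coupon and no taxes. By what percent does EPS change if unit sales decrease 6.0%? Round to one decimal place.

Contribution at this volume is 20,930 × €40.28 = €843,060.40.
Operating income = contribution − fixed costs = €843,060.40 − €445,600 = €397,460.40.
Interest = €86,355.00, so EBIT − I = €311,105.40.
Degree of combined leverage = contribution ÷ (EBIT − I) = €843,060.40 ÷ €311,105.40 = 2.7099.
EPS therefore changes by 2.7099 × (-6.0%) = -16.3%.

-16.3%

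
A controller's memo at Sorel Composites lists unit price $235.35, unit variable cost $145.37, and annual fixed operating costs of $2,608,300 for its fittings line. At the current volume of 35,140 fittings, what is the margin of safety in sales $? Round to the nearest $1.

$1,447,978

Contribution margin per unit = $235.35 − $145.37 = $89.98. Break-even units = $2,608,300 ÷ $89.98 = 28,987.55; break-even revenue = 28,987.55 × $235.35 = $6,822,220.55.
Actual sales revenue = 35,140 × $235.35 = $8,270,199.00.
Margin of safety = $8,270,199.00 − $6,822,220.55 = $1,447,978.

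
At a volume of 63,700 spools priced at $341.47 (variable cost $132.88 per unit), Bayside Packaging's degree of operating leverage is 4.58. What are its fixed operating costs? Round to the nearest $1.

$10,386,051

Contribution at this volume is 63,700 × $208.59 = $13,287,183.00.
Since DOL = CM ÷ EBIT, EBIT = $13,287,183.00 ÷ 4.58 = $2,901,131.66.
And FC = contribution − EBIT = $13,287,183.00 − $2,901,131.66 = $10,386,051.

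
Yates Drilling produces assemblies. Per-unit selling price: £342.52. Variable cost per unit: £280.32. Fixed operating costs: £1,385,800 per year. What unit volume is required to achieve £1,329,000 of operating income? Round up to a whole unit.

Contribution margin per unit = £342.52 − £280.32 = £62.20.
Required volume = (fixed costs + target profit) ÷ CM = (£1,385,800 + £1,329,000) ÷ £62.20 = 43,646.30, so 43,647 assemblies.

43,647 assemblies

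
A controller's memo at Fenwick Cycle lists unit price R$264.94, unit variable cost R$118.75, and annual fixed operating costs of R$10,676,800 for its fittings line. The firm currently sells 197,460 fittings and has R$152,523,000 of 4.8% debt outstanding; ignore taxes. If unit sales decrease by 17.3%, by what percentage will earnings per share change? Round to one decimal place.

-45.9%

Total contribution margin = 197,460 × R$146.19 = R$28,866,677.40.
Operating income = contribution − fixed costs = R$28,866,677.40 − R$10,676,800 = R$18,189,877.40.
After interest of R$7,321,104.00, pre-tax earnings = R$10,868,773.40.
Degree of combined leverage = contribution ÷ (EBIT − I) = R$28,866,677.40 ÷ R$10,868,773.40 = 2.6559.
EPS therefore changes by 2.6559 × (-17.3%) = -45.9%.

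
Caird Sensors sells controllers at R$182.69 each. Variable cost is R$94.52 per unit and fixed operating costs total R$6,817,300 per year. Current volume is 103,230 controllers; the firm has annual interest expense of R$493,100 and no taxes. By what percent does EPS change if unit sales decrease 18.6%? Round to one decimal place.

At 103,230 units, contribution = 103,230 × R$88.17 = R$9,101,789.10.
EBIT = R$9,101,789.10 − R$6,817,300 = R$2,284,489.10.
Interest = R$493,100.00, so EBIT − I = R$1,791,389.10.
Degree of combined leverage = contribution ÷ (EBIT − I) = R$9,101,789.10 ÷ R$1,791,389.10 = 5.0809.
EPS therefore changes by 5.0809 × (-18.6%) = -94.5%.

-94.5%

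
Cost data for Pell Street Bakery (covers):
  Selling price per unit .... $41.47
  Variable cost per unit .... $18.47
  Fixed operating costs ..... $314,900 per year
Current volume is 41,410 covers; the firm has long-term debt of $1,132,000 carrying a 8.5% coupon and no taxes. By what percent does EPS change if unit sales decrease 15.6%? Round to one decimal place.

-27.4%

Contribution at this volume is 41,410 × $23.00 = $952,430.00.
Subtracting fixed costs: EBIT = $952,430.00 − $314,900 = $637,530.00.
After interest of $96,220.00, pre-tax earnings = $541,310.00.
Degree of combined leverage = contribution ÷ (EBIT − I) = $952,430.00 ÷ $541,310.00 = 1.7595.
%ΔEPS = DCL × %ΔSales = 1.7595 × -15.6% = -27.4%.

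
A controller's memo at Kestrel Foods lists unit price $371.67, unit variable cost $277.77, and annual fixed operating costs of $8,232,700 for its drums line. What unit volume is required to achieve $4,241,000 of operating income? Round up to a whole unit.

132,841 drums

Contribution margin per unit = $371.67 − $277.77 = $93.90.
Need Q such that Q × $93.90 − $8,232,700 = $4,241,000, i.e. Q = $12,473,700 / $93.90 = 132,840.26 → 132,841.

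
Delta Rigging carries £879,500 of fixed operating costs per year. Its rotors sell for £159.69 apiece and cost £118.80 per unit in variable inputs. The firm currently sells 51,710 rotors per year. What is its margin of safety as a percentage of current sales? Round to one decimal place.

Each unit contributes £159.69 − £118.80 = £40.89. Break-even units = £879,500 ÷ £40.89 = 21,508.93; break-even revenue = 21,508.93 × £159.69 = £3,434,760.45.
Actual sales revenue = 51,710 × £159.69 = £8,257,569.90.
Margin of safety = (£8,257,569.90 − £3,434,760.45) ÷ £8,257,569.90 = 58.4%.

58.4%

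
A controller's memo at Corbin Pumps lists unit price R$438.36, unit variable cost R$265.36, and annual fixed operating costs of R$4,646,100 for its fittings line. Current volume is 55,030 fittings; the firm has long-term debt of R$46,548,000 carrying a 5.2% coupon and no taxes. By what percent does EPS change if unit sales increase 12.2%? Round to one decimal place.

Contribution at this volume is 55,030 × R$173.00 = R$9,520,190.00.
Operating income = contribution − fixed costs = R$9,520,190.00 − R$4,646,100 = R$4,874,090.00.
Interest = R$2,420,496.00, so EBIT − I = R$2,453,594.00.
Degree of combined leverage = contribution ÷ (EBIT − I) = R$9,520,190.00 ÷ R$2,453,594.00 = 3.8801.
EPS therefore changes by 3.8801 × (+12.2%) = +47.3%.

+47.3%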